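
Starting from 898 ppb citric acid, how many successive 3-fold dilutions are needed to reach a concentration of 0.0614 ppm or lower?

Need 3ⁿ ≥ 14.6, so n ≥ log(14.6)/log(3) = 2.44.
Minimum whole steps: n = 3.

3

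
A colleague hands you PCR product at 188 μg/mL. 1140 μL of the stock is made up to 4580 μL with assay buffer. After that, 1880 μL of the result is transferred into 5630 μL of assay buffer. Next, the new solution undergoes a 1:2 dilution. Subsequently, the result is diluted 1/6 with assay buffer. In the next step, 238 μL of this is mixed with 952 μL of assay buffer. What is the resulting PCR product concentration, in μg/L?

195 μg/L

Overall dilution factor = 4.018 × 3.995 × 2 × 6 × 5 = 963.
188 μg/mL / 963 = 0.195 μg/mL = 195 μg/L.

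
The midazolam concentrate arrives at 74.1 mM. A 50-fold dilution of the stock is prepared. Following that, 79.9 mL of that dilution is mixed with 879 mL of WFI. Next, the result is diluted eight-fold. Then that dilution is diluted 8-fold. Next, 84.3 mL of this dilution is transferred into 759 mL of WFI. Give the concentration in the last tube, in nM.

Overall dilution factor = 50 × 12.00 × 8 × 8 × 10.00 = 3.84 × 10⁵.
74.1 mM / 3.84 × 10⁵ = 1.93 × 10⁻⁴ mM = 193 nM.

193 nM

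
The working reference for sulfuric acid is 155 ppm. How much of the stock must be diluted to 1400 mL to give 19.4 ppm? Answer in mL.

V₁ = C₂V₂/C₁ = 19.4 × 1400 / 155 = 175 mL.

175 mL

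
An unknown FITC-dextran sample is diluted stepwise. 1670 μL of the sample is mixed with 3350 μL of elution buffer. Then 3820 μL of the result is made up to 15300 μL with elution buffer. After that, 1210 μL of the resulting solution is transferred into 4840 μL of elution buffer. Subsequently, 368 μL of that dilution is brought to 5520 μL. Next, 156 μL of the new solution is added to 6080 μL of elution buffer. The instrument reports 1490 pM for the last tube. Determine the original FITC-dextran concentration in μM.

53.8 μM

Overall dilution factor = 3.006 × 4.005 × 5 × 15 × 39.97 = 3.61 × 10⁴.
Original = 1490 pM × 3.61 × 10⁴ = 5.38 × 10⁷ pM = 53.8 μM.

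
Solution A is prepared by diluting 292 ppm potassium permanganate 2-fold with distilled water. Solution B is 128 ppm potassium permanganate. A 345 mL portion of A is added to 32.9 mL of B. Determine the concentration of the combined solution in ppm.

C_A = 292 ppm / 2 = 146 ppm.
C_mix = (C_A·V_A + C_B·V_B)/(V_A + V_B) = (146×345 + 128×32.9) / 377.9 = 144 ppm.

144 ppm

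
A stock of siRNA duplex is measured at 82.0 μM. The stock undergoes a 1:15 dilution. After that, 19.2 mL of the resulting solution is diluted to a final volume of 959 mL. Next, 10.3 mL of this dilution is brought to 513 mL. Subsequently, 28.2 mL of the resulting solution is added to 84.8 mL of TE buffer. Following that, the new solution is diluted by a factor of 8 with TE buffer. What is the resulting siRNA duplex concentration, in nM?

0.0685 nM

Overall dilution factor = 15 × 49.95 × 49.81 × 4.007 × 8 = 1.20 × 10⁶.
82.0 μM / 1.20 × 10⁶ = 6.85 × 10⁻⁵ μM = 0.0685 nM.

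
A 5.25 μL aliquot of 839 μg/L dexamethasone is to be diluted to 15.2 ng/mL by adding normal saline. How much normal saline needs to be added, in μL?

15.2 ng/mL = 15.2 μg/L.
V₂ = C₁V₁/C₂ = 839 × 5.25 / 15.2 = 290 μL.
Diluent to add = V₂ − V₁ = 290 − 5.25 = 285 μL.

285 μL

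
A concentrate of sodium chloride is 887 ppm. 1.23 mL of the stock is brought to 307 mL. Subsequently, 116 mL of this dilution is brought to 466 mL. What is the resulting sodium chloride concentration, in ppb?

Overall dilution factor = 249.6 × 4.017 = 1003.
887 ppm / 1003 = 0.885 ppm = 885 ppb.

885 ppb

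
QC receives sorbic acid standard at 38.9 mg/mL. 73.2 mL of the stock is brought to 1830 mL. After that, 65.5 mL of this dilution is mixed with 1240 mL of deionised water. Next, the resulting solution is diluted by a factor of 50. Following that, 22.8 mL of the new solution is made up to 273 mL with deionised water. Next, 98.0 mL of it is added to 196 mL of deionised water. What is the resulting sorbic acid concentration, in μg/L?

43.5 μg/L

Overall dilution factor = 25 × 19.93 × 50 × 11.97 × 3 = 8.95 × 10⁵.
38.9 mg/mL / 8.95 × 10⁵ = 4.35 × 10⁻⁵ mg/mL = 43.5 μg/L.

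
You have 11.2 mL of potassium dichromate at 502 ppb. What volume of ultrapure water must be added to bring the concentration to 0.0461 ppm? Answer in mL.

111 mL

0.0461 ppm = 46.1 ppb.
V₂ = C₁V₁/C₂ = 502 × 11.2 / 46.1 = 122 mL.
Diluent to add = V₂ − V₁ = 122 − 11.2 = 111 mL.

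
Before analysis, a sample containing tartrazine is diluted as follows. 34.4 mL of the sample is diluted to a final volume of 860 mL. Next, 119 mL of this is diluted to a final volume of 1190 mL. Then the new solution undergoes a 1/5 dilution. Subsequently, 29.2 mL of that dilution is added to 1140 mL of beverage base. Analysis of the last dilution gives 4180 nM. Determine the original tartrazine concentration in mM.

Overall dilution factor = 25 × 10 × 5 × 40.04 = 5.01 × 10⁴.
Original = 4180 nM × 5.01 × 10⁴ = 2.09 × 10⁸ nM = 209 mM.

209 mM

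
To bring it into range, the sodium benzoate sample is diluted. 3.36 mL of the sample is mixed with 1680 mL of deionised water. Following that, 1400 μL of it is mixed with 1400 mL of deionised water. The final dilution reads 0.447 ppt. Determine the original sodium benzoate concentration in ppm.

0.224 ppm

Overall dilution factor = 501 × 1001 = 5.02 × 10⁵.
Original = 0.447 ppt × 5.02 × 10⁵ = 2.24 × 10⁵ ppt = 0.224 ppm.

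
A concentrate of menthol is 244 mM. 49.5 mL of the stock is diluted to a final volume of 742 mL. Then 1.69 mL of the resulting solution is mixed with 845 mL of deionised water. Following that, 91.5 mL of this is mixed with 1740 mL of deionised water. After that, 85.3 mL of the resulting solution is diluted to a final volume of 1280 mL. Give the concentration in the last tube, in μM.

0.108 μM

Overall dilution factor = 14.99 × 501 × 20.02 × 15.01 = 2.26 × 10⁶.
244 mM / 2.26 × 10⁶ = 1.08 × 10⁻⁴ mM = 0.108 μM.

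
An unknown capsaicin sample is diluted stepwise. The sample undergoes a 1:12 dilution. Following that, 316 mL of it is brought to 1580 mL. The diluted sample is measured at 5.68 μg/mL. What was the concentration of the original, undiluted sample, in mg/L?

341 mg/L

Overall dilution factor = 12 × 5 = 60.0.
Original = 5.68 μg/mL × 60.0 = 341 μg/mL = 341 mg/L.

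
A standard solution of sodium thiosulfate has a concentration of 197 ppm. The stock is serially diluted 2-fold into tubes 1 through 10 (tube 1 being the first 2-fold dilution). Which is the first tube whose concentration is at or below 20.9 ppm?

tube 4

Tube n has concentration 197 ppm / 2ⁿ.
Need 2ⁿ ≥ 197 ppm / 20.9 ppm = 9.43, so n ≥ 3.24.
First such tube: n = 4.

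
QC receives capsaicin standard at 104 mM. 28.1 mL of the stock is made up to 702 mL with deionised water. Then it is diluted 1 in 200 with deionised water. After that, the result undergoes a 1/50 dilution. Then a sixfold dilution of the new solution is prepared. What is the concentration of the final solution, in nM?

69.4 nM

Overall dilution factor = 24.98 × 200 × 50 × 6 = 1.50 × 10⁶.
104 mM / 1.50 × 10⁶ = 6.94 × 10⁻⁵ mM = 69.4 nM.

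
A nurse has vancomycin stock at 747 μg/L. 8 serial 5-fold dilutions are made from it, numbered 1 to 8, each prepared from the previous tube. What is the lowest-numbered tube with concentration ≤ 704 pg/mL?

Tube n has concentration 747 μg/L / 5ⁿ.
Need 5ⁿ ≥ 747 μg/L / 704 pg/mL = 1061, so n ≥ 4.33.
First such tube: n = 5.

tube 5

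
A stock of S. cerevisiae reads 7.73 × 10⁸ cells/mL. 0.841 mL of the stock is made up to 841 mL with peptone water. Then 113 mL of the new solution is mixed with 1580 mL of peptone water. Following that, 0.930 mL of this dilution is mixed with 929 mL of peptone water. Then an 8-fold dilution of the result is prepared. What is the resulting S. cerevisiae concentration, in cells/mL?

6.45 cells/mL

Overall dilution factor = 1000 × 14.98 × 999.9 × 8 = 1.20 × 10⁸.
7.73 × 10⁸ cells/mL / 1.20 × 10⁸ = 6.45 cells/mL.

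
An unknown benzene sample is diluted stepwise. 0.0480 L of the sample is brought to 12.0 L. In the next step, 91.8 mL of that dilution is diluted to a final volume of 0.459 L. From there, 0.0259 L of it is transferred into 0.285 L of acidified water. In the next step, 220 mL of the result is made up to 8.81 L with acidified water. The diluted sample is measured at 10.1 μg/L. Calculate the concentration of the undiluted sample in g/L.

6.07 g/L

Overall dilution factor = 250 × 5 × 12.00 × 40.05 = 6.01 × 10⁵.
Original = 10.1 μg/L × 6.01 × 10⁵ = 6.07 × 10⁶ μg/L = 6.07 g/L.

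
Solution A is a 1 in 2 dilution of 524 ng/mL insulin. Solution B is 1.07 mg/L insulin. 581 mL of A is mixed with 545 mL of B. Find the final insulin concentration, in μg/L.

C_A = 524 ng/mL / 2 = 262 ng/mL.
C_B = 1.07 mg/L = 1070 ng/mL.
C_mix = (C_A·V_A + C_B·V_B)/(V_A + V_B) = (262×581 + 1070×545) / 1126 = 653 ng/mL = 653 μg/L.

653 μg/L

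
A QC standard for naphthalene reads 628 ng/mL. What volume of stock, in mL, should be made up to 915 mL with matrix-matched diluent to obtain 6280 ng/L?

9.15 mL

6280 ng/L = 6.28 ng/mL.
V₁ = C₂V₂/C₁ = 6.28 × 915 / 628 = 9.15 mL.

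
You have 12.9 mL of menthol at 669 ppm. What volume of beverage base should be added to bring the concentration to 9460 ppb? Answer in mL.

9460 ppb = 9.46 ppm.
V₂ = C₁V₁/C₂ = 669 × 12.9 / 9.46 = 912 mL.
Diluent to add = V₂ − V₁ = 912 − 12.9 = 899 mL.

899 mL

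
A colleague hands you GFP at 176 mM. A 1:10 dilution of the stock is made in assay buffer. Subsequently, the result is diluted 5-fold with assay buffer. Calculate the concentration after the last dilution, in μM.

Overall dilution factor = 10 × 5 = 50.0.
176 mM / 50.0 = 3.52 mM = 3520 μM.

3520 μM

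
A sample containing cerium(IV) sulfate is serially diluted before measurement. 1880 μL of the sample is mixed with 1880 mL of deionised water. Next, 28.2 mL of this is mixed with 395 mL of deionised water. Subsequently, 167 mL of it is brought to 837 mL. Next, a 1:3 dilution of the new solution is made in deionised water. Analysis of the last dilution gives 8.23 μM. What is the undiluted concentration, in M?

1.86 M

Overall dilution factor = 1001 × 15.01 × 5.012 × 3 = 2.26 × 10⁵.
Original = 8.23 μM × 2.26 × 10⁵ = 1.86 × 10⁶ μM = 1.86 M.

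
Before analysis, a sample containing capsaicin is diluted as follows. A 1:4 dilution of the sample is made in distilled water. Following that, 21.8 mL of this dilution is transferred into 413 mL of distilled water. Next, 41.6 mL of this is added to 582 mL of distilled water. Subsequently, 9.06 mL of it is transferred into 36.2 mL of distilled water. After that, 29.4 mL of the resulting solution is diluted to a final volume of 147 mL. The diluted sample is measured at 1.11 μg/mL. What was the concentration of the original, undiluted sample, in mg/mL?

Overall dilution factor = 4 × 19.94 × 14.99 × 4.996 × 5 = 2.99 × 10⁴.
Original = 1.11 μg/mL × 2.99 × 10⁴ = 3.32 × 10⁴ μg/mL = 33.2 mg/mL.

33.2 mg/mL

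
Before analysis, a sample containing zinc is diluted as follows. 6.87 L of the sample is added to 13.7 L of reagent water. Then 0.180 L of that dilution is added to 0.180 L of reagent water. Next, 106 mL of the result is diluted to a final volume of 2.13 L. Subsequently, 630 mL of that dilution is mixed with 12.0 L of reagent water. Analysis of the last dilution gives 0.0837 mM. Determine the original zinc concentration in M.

0.202 M

Overall dilution factor = 2.994 × 2 × 20.09 × 20.05 = 2412.
Original = 0.0837 mM × 2412 = 202 mM = 0.202 M.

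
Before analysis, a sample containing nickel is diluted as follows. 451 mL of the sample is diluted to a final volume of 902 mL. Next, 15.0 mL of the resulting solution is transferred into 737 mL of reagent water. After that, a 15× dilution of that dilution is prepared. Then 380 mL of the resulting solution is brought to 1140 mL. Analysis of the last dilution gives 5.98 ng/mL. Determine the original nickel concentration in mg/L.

27.0 mg/L

Overall dilution factor = 2 × 50.13 × 15 × 3 = 4512.
Original = 5.98 ng/mL × 4512 = 2.70 × 10⁴ ng/mL = 27.0 mg/L.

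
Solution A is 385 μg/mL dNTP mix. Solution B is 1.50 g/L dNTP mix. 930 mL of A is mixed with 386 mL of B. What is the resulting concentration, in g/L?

0.712 g/L

C_B = 1.50 g/L = 1500 μg/mL.
C_mix = (C_A·V_A + C_B·V_B)/(V_A + V_B) = (385×930 + 1500×386) / 1316 = 712 μg/mL = 0.712 g/L.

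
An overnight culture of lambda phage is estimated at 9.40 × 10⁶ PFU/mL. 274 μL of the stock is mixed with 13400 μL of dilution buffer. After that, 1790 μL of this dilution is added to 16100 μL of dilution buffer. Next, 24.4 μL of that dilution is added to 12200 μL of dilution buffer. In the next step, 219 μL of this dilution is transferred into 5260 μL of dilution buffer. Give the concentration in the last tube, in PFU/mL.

Overall dilution factor = 49.91 × 9.994 × 501 × 25.02 = 6.25 × 10⁶.
9.40 × 10⁶ PFU/mL / 6.25 × 10⁶ = 1.50 PFU/mL.

1.50 PFU/mL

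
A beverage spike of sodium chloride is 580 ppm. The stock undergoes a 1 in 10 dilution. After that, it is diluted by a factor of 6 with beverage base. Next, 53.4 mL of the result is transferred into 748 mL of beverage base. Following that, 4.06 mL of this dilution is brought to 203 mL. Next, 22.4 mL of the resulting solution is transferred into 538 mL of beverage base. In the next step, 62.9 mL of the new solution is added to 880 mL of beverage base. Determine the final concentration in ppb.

Overall dilution factor = 10 × 6 × 15.01 × 50 × 25.02 × 14.99 = 1.69 × 10⁷.
580 ppm / 1.69 × 10⁷ = 3.44 × 10⁻⁵ ppm = 0.0344 ppb.

0.0344 ppb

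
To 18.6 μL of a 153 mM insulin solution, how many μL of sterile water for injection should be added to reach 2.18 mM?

V₂ = C₁V₁/C₂ = 153 × 18.6 / 2.18 = 1305 μL.
Diluent to add = V₂ − V₁ = 1305 − 18.6 = 1290 μL.

1290 μL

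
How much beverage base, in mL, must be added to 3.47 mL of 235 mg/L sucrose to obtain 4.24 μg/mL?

189 mL

4.24 μg/mL = 4.24 mg/L.
V₂ = C₁V₁/C₂ = 235 × 3.47 / 4.24 = 192 mL.
Diluent to add = V₂ − V₁ = 192 − 3.47 = 189 mL.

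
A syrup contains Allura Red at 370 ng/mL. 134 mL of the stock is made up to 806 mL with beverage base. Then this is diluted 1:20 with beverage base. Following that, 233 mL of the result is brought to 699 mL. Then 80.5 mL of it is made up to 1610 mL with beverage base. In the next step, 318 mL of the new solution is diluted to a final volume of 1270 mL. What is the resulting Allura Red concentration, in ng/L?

Overall dilution factor = 6.015 × 20 × 3 × 20 × 3.994 = 2.88 × 10⁴.
370 ng/mL / 2.88 × 10⁴ = 0.0128 ng/mL = 12.8 ng/L.

12.8 ng/L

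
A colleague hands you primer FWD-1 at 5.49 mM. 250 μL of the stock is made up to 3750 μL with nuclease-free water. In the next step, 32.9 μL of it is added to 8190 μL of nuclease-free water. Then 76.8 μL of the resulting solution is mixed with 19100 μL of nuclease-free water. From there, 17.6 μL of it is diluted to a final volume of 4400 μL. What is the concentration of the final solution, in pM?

Overall dilution factor = 15 × 249.9 × 249.7 × 250 = 2.34 × 10⁸.
5.49 mM / 2.34 × 10⁸ = 2.35 × 10⁻⁸ mM = 23.5 pM.

23.5 pM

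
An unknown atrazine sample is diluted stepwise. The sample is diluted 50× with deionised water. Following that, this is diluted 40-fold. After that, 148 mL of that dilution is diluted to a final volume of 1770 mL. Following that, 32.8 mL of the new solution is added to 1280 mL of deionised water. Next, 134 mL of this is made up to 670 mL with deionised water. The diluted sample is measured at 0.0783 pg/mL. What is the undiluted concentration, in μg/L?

Overall dilution factor = 50 × 40 × 11.96 × 40.02 × 5 = 4.79 × 10⁶.
Original = 0.0783 pg/mL × 4.79 × 10⁶ = 3.75 × 10⁵ pg/mL = 375 μg/L.

375 μg/L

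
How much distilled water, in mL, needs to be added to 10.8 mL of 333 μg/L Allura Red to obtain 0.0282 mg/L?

0.0282 mg/L = 28.2 μg/L.
V₂ = C₁V₁/C₂ = 333 × 10.8 / 28.2 = 128 mL.
Diluent to add = V₂ − V₁ = 128 − 10.8 = 117 mL.

117 mL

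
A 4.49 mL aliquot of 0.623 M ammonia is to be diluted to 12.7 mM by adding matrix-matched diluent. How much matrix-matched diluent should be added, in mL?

12.7 mM = 0.0127 M.
V₂ = C₁V₁/C₂ = 0.623 × 4.49 / 0.0127 = 220 mL.
Diluent to add = V₂ − V₁ = 220 − 4.49 = 216 mL.

216 mL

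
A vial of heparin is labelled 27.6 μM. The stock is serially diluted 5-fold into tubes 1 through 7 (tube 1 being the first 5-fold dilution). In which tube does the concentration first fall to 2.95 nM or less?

tube 6

Tube n has concentration 27.6 μM / 5ⁿ.
Need 5ⁿ ≥ 27.6 μM / 2.95 nM = 9356, so n ≥ 5.68.
First such tube: n = 6.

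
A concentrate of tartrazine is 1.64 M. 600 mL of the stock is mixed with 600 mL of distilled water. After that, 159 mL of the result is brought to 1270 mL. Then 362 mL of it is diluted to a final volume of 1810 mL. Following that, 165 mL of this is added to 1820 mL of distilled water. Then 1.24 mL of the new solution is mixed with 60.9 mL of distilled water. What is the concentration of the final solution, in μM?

Overall dilution factor = 2 × 7.987 × 5 × 12.03 × 50.11 = 4.82 × 10⁴.
1.64 M / 4.82 × 10⁴ = 3.41 × 10⁻⁵ M = 34.1 μM.

34.1 μM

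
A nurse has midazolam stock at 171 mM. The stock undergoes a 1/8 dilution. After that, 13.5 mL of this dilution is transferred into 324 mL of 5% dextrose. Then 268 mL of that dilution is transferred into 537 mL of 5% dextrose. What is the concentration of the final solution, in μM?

Overall dilution factor = 8 × 25 × 3.004 = 601.
171 mM / 601 = 0.285 mM = 285 μM.

285 μM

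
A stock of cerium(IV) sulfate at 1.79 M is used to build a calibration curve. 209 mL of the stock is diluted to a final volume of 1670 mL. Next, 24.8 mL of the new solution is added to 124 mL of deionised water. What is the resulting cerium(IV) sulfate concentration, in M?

0.0373 M

Overall dilution factor = 7.990 × 6 = 47.9.
1.79 M / 47.9 = 0.0373 M.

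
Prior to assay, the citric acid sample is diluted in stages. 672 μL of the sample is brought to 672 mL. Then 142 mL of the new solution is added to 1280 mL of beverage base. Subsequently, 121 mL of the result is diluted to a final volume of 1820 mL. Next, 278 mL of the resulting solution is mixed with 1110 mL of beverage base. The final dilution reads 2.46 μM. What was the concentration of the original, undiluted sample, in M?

1.85 M

Overall dilution factor = 1000 × 10.01 × 15.04 × 4.993 = 7.52 × 10⁵.
Original = 2.46 μM × 7.52 × 10⁵ = 1.85 × 10⁶ μM = 1.85 M.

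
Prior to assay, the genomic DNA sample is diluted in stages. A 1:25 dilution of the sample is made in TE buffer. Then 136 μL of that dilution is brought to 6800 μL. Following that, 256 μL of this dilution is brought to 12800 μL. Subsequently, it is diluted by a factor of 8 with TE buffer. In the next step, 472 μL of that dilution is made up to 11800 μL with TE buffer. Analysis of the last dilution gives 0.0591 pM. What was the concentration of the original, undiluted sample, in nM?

739 nM

Overall dilution factor = 25 × 50 × 50 × 8 × 25 = 1.25 × 10⁷.
Original = 0.0591 pM × 1.25 × 10⁷ = 7.39 × 10⁵ pM = 739 nM.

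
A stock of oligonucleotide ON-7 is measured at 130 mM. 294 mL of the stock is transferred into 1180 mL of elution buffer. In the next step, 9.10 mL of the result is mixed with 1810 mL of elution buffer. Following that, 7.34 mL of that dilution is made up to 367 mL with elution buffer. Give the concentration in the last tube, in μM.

2.59 μM

Overall dilution factor = 5.014 × 199.9 × 50 = 5.01 × 10⁴.
130 mM / 5.01 × 10⁴ = 2.59 × 10⁻³ mM = 2.59 μM.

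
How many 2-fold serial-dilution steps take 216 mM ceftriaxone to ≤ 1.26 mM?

Need 2ⁿ ≥ 171, so n ≥ log(171)/log(2) = 7.42.
Minimum whole steps: n = 8.

8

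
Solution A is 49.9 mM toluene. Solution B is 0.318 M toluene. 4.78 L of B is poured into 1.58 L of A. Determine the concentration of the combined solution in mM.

C_B = 0.318 M = 318 mM.
C_mix = (C_A·V_A + C_B·V_B)/(V_A + V_B) = (49.9×1.58 + 318×4.78) / 6.360 = 251 mM.

251 mM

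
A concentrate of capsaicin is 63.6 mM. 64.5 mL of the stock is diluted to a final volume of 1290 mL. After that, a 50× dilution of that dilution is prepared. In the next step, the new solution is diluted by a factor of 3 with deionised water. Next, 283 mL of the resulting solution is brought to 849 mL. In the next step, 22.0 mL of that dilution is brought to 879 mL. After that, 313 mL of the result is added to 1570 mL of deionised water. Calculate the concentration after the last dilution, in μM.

Overall dilution factor = 20 × 50 × 3 × 3 × 39.95 × 6.016 = 2.16 × 10⁶.
63.6 mM / 2.16 × 10⁶ = 2.94 × 10⁻⁵ mM = 0.0294 μM.

0.0294 μM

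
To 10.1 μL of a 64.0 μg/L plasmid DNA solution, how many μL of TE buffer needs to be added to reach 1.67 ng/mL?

1.67 ng/mL = 1.67 μg/L.
V₂ = C₁V₁/C₂ = 64.0 × 10.1 / 1.67 = 387 μL.
Diluent to add = V₂ − V₁ = 387 − 10.1 = 377 μL.

377 μL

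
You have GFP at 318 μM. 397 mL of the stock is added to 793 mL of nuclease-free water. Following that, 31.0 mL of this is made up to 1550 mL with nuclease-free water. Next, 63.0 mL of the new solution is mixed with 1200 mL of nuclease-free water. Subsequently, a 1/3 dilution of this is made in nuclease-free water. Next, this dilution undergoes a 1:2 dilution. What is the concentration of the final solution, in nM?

17.6 nM

Overall dilution factor = 2.997 × 50 × 20.05 × 3 × 2 = 1.80 × 10⁴.
318 μM / 1.80 × 10⁴ = 0.0176 μM = 17.6 nM.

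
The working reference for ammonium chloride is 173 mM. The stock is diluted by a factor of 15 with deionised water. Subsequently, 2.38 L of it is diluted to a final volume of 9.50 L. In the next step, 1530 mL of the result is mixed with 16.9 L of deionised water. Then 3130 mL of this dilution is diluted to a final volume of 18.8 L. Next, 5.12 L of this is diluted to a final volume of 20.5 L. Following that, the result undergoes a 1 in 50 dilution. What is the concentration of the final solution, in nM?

199 nM

Overall dilution factor = 15 × 3.992 × 12.05 × 6.006 × 4.004 × 50 = 8.67 × 10⁵.
173 mM / 8.67 × 10⁵ = 1.99 × 10⁻⁴ mM = 199 nM.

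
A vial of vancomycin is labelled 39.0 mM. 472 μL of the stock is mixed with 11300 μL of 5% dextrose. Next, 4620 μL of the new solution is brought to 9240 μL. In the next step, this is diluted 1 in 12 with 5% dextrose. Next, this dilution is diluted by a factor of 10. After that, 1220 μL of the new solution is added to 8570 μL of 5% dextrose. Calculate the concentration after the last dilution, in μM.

0.812 μM

Overall dilution factor = 24.94 × 2 × 12 × 10 × 8.025 = 4.80 × 10⁴.
39.0 mM / 4.80 × 10⁴ = 8.12 × 10⁻⁴ mM = 0.812 μM.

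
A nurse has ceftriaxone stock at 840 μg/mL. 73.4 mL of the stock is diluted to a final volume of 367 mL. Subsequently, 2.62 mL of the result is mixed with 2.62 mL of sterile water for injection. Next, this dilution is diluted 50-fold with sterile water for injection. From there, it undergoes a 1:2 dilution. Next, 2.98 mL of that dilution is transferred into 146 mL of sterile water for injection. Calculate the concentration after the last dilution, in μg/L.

Overall dilution factor = 5 × 2 × 50 × 2 × 49.99 = 5.00 × 10⁴.
840 μg/mL / 5.00 × 10⁴ = 0.0168 μg/mL = 16.8 μg/L.

16.8 μg/L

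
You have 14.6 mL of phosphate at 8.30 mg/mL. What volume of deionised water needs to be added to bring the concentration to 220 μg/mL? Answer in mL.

536 mL

220 μg/mL = 0.220 mg/mL.
V₂ = C₁V₁/C₂ = 8.30 × 14.6 / 0.220 = 551 mL.
Diluent to add = V₂ − V₁ = 551 − 14.6 = 536 mL.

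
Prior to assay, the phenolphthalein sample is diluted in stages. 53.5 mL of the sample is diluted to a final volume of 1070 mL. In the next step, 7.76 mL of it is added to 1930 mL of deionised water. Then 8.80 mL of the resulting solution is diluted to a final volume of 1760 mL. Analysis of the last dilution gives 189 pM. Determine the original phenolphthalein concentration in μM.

189 μM

Overall dilution factor = 20 × 249.7 × 200 = 9.99 × 10⁵.
Original = 189 pM × 9.99 × 10⁵ = 1.89 × 10⁸ pM = 189 μM.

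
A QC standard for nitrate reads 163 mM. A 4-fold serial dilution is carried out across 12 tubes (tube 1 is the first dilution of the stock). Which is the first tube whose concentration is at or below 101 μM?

Tube n has concentration 163 mM / 4ⁿ.
Need 4ⁿ ≥ 163 mM / 101 μM = 1614, so n ≥ 5.33.
First such tube: n = 6.

tube 6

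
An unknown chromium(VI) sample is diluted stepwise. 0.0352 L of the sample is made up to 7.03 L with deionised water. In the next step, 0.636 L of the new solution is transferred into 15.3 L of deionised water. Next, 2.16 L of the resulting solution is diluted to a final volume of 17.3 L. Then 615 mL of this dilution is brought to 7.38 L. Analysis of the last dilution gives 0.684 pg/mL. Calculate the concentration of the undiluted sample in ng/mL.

Overall dilution factor = 199.7 × 25.06 × 8.009 × 12 = 4.81 × 10⁵.
Original = 0.684 pg/mL × 4.81 × 10⁵ = 3.29 × 10⁵ pg/mL = 329 ng/mL.

329 ng/mL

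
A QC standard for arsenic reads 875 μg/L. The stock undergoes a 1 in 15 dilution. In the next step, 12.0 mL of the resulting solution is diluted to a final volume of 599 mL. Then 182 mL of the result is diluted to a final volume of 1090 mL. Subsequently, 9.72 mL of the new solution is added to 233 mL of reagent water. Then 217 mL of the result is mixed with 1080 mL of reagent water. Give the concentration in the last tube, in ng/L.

1.31 ng/L

Overall dilution factor = 15 × 49.92 × 5.989 × 24.97 × 5.977 = 6.69 × 10⁵.
875 μg/L / 6.69 × 10⁵ = 1.31 × 10⁻³ μg/L = 1.31 ng/L.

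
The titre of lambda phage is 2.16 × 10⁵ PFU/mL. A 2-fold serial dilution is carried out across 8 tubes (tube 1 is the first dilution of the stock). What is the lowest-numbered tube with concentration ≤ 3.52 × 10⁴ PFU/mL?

tube 3

Tube n has concentration 2.16 × 10⁵ PFU/mL / 2ⁿ.
Need 2ⁿ ≥ 2.16 × 10⁵ PFU/mL / 3.52 × 10⁴ PFU/mL = 6.14, so n ≥ 2.62.
First such tube: n = 3.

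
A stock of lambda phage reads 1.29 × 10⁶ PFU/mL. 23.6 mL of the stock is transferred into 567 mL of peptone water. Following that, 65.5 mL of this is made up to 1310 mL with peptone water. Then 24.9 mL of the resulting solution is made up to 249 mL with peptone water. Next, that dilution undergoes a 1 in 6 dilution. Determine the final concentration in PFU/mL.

43.0 PFU/mL

Overall dilution factor = 25.03 × 20 × 10 × 6 = 3.00 × 10⁴.
1.29 × 10⁶ PFU/mL / 3.00 × 10⁴ = 43.0 PFU/mL.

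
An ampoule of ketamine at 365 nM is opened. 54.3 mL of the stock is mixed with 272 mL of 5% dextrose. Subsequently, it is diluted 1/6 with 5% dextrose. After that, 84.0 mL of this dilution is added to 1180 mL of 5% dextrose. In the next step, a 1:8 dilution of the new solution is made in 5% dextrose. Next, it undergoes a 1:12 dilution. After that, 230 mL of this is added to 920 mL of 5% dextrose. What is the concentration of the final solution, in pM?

Overall dilution factor = 6.009 × 6 × 15.05 × 8 × 12 × 5 = 2.60 × 10⁵.
365 nM / 2.60 × 10⁵ = 1.40 × 10⁻³ nM = 1.40 pM.

1.40 pM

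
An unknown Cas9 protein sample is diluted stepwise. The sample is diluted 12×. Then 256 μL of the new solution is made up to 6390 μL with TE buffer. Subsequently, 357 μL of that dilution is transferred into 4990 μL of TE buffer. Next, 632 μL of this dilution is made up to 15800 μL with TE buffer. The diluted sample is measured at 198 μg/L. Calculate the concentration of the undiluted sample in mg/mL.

Overall dilution factor = 12 × 24.96 × 14.98 × 25 = 1.12 × 10⁵.
Original = 198 μg/L × 1.12 × 10⁵ = 2.22 × 10⁷ μg/L = 22.2 mg/mL.

22.2 mg/mL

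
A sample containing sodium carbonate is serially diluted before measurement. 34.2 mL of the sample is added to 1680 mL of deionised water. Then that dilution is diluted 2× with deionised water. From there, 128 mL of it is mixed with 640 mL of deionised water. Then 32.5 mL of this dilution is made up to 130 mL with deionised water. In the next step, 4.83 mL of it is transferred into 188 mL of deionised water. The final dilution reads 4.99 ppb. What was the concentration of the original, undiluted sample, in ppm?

479 ppm

Overall dilution factor = 50.12 × 2 × 6 × 4 × 39.92 = 9.61 × 10⁴.
Original = 4.99 ppb × 9.61 × 10⁴ = 4.79 × 10⁵ ppb = 479 ppm.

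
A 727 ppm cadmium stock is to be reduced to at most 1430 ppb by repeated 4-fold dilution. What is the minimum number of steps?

Need 4ⁿ ≥ 508, so n ≥ log(508)/log(4) = 4.49.
Minimum whole steps: n = 5.

5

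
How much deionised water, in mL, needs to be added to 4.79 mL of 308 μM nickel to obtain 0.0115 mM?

0.0115 mM = 11.5 μM.
V₂ = C₁V₁/C₂ = 308 × 4.79 / 11.5 = 128 mL.
Diluent to add = V₂ − V₁ = 128 − 4.79 = 123 mL.

123 mL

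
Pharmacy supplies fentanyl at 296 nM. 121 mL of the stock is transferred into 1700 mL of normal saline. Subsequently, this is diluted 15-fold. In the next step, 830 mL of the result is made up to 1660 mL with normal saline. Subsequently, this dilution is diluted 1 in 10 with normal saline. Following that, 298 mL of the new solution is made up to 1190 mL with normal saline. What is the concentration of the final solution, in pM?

16.4 pM

Overall dilution factor = 15.05 × 15 × 2 × 10 × 3.993 = 1.80 × 10⁴.
296 nM / 1.80 × 10⁴ = 0.0164 nM = 16.4 pM.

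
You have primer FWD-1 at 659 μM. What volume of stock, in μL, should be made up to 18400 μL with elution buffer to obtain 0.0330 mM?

0.0330 mM = 33.0 μM.
V₁ = C₂V₂/C₁ = 33.0 × 18400 / 659 = 921 μL.

921 μL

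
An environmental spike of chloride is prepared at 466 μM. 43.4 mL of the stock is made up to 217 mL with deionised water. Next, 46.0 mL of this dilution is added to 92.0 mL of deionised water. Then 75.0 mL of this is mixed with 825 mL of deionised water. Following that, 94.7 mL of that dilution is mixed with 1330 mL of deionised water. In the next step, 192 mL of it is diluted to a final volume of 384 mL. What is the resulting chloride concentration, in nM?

Overall dilution factor = 5 × 3 × 12 × 15.04 × 2 = 5416.
466 μM / 5416 = 0.0860 μM = 86.0 nM.

86.0 nM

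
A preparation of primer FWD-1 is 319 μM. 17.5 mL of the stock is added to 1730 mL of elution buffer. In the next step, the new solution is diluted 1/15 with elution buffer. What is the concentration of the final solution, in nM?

213 nM

Overall dilution factor = 99.86 × 15 = 1498.
319 μM / 1498 = 0.213 μM = 213 nM.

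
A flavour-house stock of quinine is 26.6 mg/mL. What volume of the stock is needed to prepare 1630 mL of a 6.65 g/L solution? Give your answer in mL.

6.65 g/L = 6.65 mg/mL.
V₁ = C₂V₂/C₁ = 6.65 × 1630 / 26.6 = 408 mL.

408 mL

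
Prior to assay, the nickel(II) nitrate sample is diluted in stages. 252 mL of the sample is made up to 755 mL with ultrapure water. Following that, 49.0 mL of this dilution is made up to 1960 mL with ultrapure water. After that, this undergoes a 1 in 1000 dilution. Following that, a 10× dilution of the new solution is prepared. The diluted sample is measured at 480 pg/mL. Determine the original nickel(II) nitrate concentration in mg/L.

Overall dilution factor = 2.996 × 40 × 1000 × 10 = 1.20 × 10⁶.
Original = 480 pg/mL × 1.20 × 10⁶ = 5.75 × 10⁸ pg/mL = 575 mg/L.

575 mg/L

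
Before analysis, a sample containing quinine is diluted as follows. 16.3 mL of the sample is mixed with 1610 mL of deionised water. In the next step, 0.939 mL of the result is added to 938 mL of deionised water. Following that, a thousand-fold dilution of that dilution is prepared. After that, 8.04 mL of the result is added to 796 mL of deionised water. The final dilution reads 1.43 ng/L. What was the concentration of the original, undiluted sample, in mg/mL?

Overall dilution factor = 99.77 × 999.9 × 1000 × 100.0 = 9.98 × 10⁹.
Original = 1.43 ng/L × 9.98 × 10⁹ = 1.43 × 10¹⁰ ng/L = 14.3 mg/mL.

14.3 mg/mL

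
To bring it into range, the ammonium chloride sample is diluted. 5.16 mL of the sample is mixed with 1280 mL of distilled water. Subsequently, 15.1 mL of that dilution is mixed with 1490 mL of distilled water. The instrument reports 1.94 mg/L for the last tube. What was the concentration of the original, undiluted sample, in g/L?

48.2 g/L

Overall dilution factor = 249.1 × 99.68 = 2.48 × 10⁴.
Original = 1.94 mg/L × 2.48 × 10⁴ = 4.82 × 10⁴ mg/L = 48.2 g/L.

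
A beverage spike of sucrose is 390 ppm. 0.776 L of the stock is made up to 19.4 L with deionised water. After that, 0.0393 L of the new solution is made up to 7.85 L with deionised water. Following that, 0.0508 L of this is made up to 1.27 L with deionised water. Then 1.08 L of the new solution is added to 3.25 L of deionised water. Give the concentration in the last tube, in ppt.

779 ppt

Overall dilution factor = 25 × 199.7 × 25 × 4.009 = 5.01 × 10⁵.
390 ppm / 5.01 × 10⁵ = 7.79 × 10⁻⁴ ppm = 779 ppt.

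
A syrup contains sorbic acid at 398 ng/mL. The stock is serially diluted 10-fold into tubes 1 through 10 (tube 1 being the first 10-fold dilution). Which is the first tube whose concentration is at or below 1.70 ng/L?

tube 6

Tube n has concentration 398 ng/mL / 10ⁿ.
Need 10ⁿ ≥ 398 ng/mL / 1.70 ng/L = 2.34 × 10⁵, so n ≥ 5.37.
First such tube: n = 6.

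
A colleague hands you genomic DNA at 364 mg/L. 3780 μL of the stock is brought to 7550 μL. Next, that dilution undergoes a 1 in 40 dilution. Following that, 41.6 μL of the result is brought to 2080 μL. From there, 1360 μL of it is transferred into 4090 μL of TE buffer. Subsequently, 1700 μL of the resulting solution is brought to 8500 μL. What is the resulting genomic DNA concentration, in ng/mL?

Overall dilution factor = 1.997 × 40 × 50 × 4.007 × 5 = 8.00 × 10⁴.
364 mg/L / 8.00 × 10⁴ = 4.55 × 10⁻³ mg/L = 4.55 ng/mL.

4.55 ng/mL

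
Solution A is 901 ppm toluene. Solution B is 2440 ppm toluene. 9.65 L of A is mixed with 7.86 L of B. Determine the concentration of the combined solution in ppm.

C_mix = (C_A·V_A + C_B·V_B)/(V_A + V_B) = (901×9.65 + 2440×7.86) / 17.51 = 1592 ppm.

1590 ppm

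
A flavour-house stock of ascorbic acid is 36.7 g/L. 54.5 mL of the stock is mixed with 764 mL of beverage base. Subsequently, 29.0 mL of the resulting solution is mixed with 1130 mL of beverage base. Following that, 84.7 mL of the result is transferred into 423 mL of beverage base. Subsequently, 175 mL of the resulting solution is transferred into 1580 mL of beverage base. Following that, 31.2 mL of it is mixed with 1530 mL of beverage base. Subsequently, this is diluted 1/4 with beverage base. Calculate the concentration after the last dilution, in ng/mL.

Overall dilution factor = 15.02 × 39.97 × 5.994 × 10.03 × 50.04 × 4 = 7.22 × 10⁶.
36.7 g/L / 7.22 × 10⁶ = 5.08 × 10⁻⁶ g/L = 5.08 ng/mL.

5.08 ng/mL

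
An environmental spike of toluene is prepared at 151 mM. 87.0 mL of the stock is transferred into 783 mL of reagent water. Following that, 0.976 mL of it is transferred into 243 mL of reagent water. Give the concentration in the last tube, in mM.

Overall dilution factor = 10 × 250.0 = 2500.
151 mM / 2500 = 0.0604 mM.

0.0604 mM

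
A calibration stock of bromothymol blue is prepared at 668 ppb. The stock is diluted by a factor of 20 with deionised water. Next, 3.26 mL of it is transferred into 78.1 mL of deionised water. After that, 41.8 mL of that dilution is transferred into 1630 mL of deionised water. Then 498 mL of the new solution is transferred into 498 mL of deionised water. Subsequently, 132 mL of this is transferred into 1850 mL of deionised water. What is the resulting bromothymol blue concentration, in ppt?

1.11 ppt

Overall dilution factor = 20 × 24.96 × 40.00 × 2 × 15.02 = 6.00 × 10⁵.
668 ppb / 6.00 × 10⁵ = 1.11 × 10⁻³ ppb = 1.11 ppt.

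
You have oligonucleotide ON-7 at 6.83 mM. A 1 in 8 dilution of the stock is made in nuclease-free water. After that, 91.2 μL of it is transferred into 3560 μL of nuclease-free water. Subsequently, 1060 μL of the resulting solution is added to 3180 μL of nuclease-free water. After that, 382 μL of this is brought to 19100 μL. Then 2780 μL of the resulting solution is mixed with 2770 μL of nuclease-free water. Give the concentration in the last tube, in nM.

53.4 nM

Overall dilution factor = 8 × 40.04 × 4 × 50 × 1.996 = 1.28 × 10⁵.
6.83 mM / 1.28 × 10⁵ = 5.34 × 10⁻⁵ mM = 53.4 nM.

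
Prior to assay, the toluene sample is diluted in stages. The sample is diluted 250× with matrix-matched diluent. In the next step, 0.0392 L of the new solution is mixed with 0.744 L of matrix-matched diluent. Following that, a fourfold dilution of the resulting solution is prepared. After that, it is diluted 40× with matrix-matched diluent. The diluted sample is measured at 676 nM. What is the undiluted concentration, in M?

Overall dilution factor = 250 × 19.98 × 4 × 40 = 7.99 × 10⁵.
Original = 676 nM × 7.99 × 10⁵ = 5.40 × 10⁸ nM = 0.540 M.

0.540 M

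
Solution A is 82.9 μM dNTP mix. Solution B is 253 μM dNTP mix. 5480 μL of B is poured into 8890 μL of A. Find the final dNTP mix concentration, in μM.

148 μM

C_mix = (C_A·V_A + C_B·V_B)/(V_A + V_B) = (82.9×8890 + 253×5480) / 14370 = 148 μM.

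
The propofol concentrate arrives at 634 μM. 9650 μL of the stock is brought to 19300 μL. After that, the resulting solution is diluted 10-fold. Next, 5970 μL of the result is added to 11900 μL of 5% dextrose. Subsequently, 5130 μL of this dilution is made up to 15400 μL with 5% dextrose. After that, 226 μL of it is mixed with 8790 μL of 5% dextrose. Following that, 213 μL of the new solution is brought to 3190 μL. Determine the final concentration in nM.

5.90 nM

Overall dilution factor = 2 × 10 × 2.993 × 3.002 × 39.89 × 14.98 = 1.07 × 10⁵.
634 μM / 1.07 × 10⁵ = 5.90 × 10⁻³ μM = 5.90 nM.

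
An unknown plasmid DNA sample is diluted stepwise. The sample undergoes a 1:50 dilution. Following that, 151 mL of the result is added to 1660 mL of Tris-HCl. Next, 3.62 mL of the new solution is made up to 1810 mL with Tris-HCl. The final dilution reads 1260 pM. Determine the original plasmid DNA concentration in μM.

378 μM

Overall dilution factor = 50 × 11.99 × 500 = 3.00 × 10⁵.
Original = 1260 pM × 3.00 × 10⁵ = 3.78 × 10⁸ pM = 378 μM.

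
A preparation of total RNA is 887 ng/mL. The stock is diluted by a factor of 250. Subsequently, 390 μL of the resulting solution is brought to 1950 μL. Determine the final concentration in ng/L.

Overall dilution factor = 250 × 5 = 1250.
887 ng/mL / 1250 = 0.710 ng/mL = 710 ng/L.

710 ng/L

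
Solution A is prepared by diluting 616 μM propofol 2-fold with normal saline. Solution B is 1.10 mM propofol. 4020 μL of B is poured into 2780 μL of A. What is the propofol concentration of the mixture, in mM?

0.776 mM

C_A = 616 μM / 2 = 308 μM.
C_B = 1.10 mM = 1100 μM.
C_mix = (C_A·V_A + C_B·V_B)/(V_A + V_B) = (308×2780 + 1100×4020) / 6800 = 776 μM = 0.776 mM.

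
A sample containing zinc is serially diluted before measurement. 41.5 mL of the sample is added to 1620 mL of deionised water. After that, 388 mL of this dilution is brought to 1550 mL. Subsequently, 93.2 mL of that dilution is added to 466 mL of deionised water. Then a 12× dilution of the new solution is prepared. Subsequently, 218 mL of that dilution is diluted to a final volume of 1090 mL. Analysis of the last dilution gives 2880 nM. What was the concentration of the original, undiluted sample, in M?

Overall dilution factor = 40.04 × 3.995 × 6 × 12 × 5 = 5.76 × 10⁴.
Original = 2880 nM × 5.76 × 10⁴ = 1.66 × 10⁸ nM = 0.166 M.

0.166 M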